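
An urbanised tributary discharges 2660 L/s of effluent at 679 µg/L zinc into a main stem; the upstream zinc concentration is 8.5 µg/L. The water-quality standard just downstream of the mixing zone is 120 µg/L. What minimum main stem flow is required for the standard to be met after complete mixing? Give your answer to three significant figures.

Set C_mix = 120: (Q·8.500 + 2660·679.0) / (Q + 2660) = 120
→ Q = 2660·(679.0 − 120)/(120 − 8.500) = 13340 L/s.

13300 L/s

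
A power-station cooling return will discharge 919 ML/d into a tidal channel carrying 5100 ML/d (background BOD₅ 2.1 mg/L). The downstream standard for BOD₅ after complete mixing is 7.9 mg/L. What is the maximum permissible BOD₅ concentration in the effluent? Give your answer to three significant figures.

40.1 mg/L

At the limit, (Qr·Cr + Qe·Cₑ)/(Qr + Qe) = 7.9:
Cₑ = (6019·7.9 − 5100·2.100) / 919.0 = 40.09 mg/L.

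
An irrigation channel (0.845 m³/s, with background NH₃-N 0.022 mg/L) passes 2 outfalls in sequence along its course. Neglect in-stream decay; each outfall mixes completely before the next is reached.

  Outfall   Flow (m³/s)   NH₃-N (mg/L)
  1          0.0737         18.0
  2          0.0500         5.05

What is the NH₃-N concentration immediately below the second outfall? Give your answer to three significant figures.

Below outfall 1: Q → 0.9187 m³/s, C = (0.8450·0.02200 + 0.07370·18.00)/0.9187 = 1.464 mg/L.
Below outfall 2: Q → 0.9687 m³/s, C = (0.9187·1.464 + 0.05000·5.050)/0.9687 = 1.649 mg/L.

1.65 mg/L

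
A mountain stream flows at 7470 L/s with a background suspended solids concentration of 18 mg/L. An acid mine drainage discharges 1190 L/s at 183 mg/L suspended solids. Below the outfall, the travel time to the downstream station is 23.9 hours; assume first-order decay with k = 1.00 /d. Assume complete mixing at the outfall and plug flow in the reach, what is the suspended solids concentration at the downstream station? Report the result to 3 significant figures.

After mixing, C = (7470·18.00 + 1190·183.0) / 8660 = 352200/8660 = 40.67 mg/L.
After decay, C = 40.67 × e^(−kt) = 40.67 × 0.3694 = 15.03 mg/L.

15.0 mg/L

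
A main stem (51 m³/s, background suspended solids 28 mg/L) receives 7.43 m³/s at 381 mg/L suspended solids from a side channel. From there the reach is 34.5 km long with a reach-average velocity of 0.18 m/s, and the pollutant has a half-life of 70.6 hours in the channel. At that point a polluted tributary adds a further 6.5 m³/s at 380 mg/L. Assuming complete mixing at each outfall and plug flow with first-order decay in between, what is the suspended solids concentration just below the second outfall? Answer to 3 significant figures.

After mixing, C = (51.00·28.00 + 7.430·381.0) / 58.43 = 4259/58.43 = 72.89 mg/L; combined flow 58.43 m³/s.
Travel time t = 34.5·1000 / 0.18 = 191700 s = 53.24 h.
Half-life 70.6 h → k = ln 2 / 70.6 = 0.009818 h⁻¹ = 0.2356 d⁻¹.
After decay, C = 72.89 × e^(−kt) = 72.89 × 0.5929 = 43.22 mg/L.
At the second outfall, C = (58.43·43.22 + 6.500·380.0) / (58.43 + 6.500) = 76.93 mg/L.

76.9 mg/L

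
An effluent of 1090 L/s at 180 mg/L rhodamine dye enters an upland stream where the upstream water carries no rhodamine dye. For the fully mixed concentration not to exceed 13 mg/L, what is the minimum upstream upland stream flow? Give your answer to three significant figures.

Set C_mix = 13: (Q·0 + 1090·180.0) / (Q + 1090) = 13
→ Q = 1090·(180.0 − 13)/(13 − 0) = 14000 L/s.

14000 L/s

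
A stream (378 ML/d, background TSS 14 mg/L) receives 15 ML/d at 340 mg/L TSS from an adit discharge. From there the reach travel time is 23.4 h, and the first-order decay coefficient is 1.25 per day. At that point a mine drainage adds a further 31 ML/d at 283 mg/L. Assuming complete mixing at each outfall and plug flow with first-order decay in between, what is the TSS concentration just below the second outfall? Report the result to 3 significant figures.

Mass balance: C = (378.0·14.00 + 15.00·340.0) / 393.0 = 10390/393.0 = 26.44 mg/L; combined flow 393.0 ML/d.
After decay, C = 26.44 × e^(−kt) = 26.44 × 0.2956 = 7.816 mg/L.
Second outfall: C = (393.0·7.816 + 31.00·283.0)/424.0 = 27.94 mg/L.

27.9 mg/L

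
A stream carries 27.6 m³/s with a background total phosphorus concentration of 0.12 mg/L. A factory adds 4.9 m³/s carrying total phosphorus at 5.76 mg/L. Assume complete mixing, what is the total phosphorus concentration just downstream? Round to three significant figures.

Mass balance: C = (27.60·0.1200 + 4.900·5.760) / 32.50 = 31.54/32.50 = 0.9703 mg/L.

0.970 mg/L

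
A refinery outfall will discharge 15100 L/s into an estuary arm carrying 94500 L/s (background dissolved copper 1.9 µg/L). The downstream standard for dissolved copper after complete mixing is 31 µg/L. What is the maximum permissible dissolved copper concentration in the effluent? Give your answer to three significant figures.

213 µg/L

At the limit, (Qr·Cr + Qe·Cₑ)/(Qr + Qe) = 31:
Cₑ = (109600·31 − 94500·1.900) / 15100 = 213.1 µg/L.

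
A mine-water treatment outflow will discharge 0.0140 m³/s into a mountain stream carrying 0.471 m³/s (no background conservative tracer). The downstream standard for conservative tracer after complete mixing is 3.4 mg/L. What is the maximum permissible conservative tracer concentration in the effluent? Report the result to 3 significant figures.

118 mg/L

At the limit, (Qr·Cr + Qe·Cₑ)/(Qr + Qe) = 3.4:
Cₑ = (0.4850·3.4 − 0.4710·0) / 0.01400 = 117.8 mg/L.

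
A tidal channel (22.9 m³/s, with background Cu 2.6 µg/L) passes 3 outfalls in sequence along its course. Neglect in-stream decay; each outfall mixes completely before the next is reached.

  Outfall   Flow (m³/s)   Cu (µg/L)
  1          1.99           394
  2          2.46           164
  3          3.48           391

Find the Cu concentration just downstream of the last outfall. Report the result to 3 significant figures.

84.6 µg/L

Outfall 1: combined Q = 24.89 m³/s; C = (22.90·2.600 + 1.990·394.0)/24.89 = 33.89 µg/L.
Outfall 2: combined Q = 27.35 m³/s; C = (24.89·33.89 + 2.460·164.0)/27.35 = 45.60 µg/L.
Outfall 3: combined Q = 30.83 m³/s; C = (27.35·45.60 + 3.480·391.0)/30.83 = 84.58 µg/L.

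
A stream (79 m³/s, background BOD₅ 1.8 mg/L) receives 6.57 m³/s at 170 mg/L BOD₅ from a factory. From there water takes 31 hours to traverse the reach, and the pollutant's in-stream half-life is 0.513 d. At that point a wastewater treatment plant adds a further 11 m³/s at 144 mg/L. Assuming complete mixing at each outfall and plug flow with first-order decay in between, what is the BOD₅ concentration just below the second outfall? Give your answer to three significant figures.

Conservation of mass: C = (79.00·1.800 + 6.570·170.0) / 85.57 = 1259/85.57 = 14.71 mg/L; combined flow 85.57 m³/s.
Half-life 0.513 d → k = ln 2 / 0.513 = 1.351 d⁻¹.
First-order decay: C = 14.71·exp(−k·t) = 14.71·0.1746 = 2.569 mg/L.
Second outfall: C = (85.57·2.569 + 11.00·144.0)/96.57 = 18.68 mg/L.

18.7 mg/L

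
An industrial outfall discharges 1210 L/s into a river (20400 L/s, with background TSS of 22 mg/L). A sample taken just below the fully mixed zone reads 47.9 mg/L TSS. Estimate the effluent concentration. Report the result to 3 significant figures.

485 mg/L

Mass balance: 20400·22.00 + 1210·Cₑ = 21610·47.90
→ Cₑ = (21610·47.90 − 20400·22.00) / 1210 = 484.6 mg/L.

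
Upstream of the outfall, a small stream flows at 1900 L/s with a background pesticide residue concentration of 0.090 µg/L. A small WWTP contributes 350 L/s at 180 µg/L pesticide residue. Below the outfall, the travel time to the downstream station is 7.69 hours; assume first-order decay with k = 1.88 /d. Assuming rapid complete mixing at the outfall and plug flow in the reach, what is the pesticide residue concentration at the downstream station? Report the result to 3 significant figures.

After mixing, C = (1900·0.09000 + 350.0·180.0) / 2250 = 63170/2250 = 28.08 µg/L.
Applying C = C₀e^(−kt): 28.08 × 0.5475 = 15.37 µg/L.

15.4 µg/L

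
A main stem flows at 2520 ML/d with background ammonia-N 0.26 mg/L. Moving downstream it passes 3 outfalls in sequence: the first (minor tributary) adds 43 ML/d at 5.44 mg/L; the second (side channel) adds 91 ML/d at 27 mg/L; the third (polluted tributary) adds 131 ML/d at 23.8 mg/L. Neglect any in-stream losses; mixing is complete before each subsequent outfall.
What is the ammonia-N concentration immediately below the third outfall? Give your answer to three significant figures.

After outfall 1: Q = 2520 + 43.00 = 2563 ML/d; C = (2520·0.2600 + 43.00·5.440)/2563 = 0.3469 mg/L.
After outfall 2: Q = 2563 + 91.00 = 2654 ML/d; C = (2563·0.3469 + 91.00·27.00)/2654 = 1.261 mg/L.
After outfall 3: Q = 2654 + 131.0 = 2785 ML/d; C = (2654·1.261 + 131.0·23.80)/2785 = 2.321 mg/L.

2.32 mg/L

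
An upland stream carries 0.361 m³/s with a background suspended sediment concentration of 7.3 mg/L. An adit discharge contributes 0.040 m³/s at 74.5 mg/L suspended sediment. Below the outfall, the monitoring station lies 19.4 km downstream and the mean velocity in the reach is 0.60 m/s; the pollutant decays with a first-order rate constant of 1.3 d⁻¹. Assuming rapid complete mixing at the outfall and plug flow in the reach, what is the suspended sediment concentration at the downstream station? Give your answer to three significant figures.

8.61 mg/L

Flow-weighted average: C = (0.3610·7.300 + 0.04000·74.50) / 0.4010 = 5.615/0.4010 = 14.00 mg/L.
Travel time t = 19.4·1000 / 0.60 = 32330 s = 8.981 h.
Decay over the reach: 14.00·exp(−kt) = 14.00·0.6148 = 8.609 mg/L.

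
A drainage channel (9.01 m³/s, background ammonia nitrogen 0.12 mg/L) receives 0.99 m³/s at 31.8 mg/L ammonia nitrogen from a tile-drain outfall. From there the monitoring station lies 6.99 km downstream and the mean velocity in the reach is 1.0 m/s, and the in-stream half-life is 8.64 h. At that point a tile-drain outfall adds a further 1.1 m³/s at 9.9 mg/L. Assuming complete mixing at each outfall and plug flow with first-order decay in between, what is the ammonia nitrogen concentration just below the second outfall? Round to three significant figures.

3.49 mg/L

Flow-weighted average: C = (9.010·0.1200 + 0.9900·31.80) / 10.00 = 32.56/10.00 = 3.256 mg/L; combined flow 10.00 m³/s.
Travel time t = 6.99·1000 / 1.0 = 6990 s = 1.942 h.
Half-life 8.64 h → k = ln 2 / 8.64 = 0.08023 h⁻¹ = 1.925 d⁻¹.
Applying C = C₀e^(−kt): 3.256 × 0.8558 = 2.787 mg/L.
Second outfall: C = (10.00·2.787 + 1.100·9.900)/11.10 = 3.492 mg/L.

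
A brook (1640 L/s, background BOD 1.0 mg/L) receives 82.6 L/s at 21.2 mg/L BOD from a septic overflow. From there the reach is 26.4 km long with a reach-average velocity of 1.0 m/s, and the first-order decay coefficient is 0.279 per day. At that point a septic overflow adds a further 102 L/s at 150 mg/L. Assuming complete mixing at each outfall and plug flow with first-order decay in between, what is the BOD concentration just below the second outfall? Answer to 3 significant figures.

Mixed concentration C = ΣQC/ΣQ = (1640·1.000 + 82.60·21.20) / 1723 = 3391/1723 = 1.969 mg/L; combined flow 1723 L/s.
Travel time t = 26.4·1000 / 1.0 = 26400 s = 7.333 h.
Applying C = C₀e^(−kt): 1.969 × 0.9183 = 1.808 mg/L.
At the second outfall, C = (1723·1.808 + 102.0·150.0) / (1723 + 102.0) = 10.09 mg/L.

10.1 mg/L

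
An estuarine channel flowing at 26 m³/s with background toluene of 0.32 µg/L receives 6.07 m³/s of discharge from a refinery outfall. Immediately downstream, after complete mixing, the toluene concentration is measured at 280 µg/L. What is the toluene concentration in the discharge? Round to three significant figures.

Mass balance: 26.00·0.3200 + 6.070·Cₑ = 32.07·280.0
→ Cₑ = (32.07·280.0 − 26.00·0.3200) / 6.070 = 1478 µg/L.

1480 µg/L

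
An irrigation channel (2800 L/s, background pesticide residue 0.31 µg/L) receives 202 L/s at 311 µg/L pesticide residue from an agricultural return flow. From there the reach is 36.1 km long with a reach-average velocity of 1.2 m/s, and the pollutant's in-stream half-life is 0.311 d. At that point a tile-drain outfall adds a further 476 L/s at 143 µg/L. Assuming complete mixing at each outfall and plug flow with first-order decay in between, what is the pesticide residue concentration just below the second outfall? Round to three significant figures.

Conservation of mass: C = (2800·0.3100 + 202.0·311.0) / 3002 = 63690/3002 = 21.22 µg/L; combined flow 3002 L/s.
Travel time t = 36.1·1000 / 1.2 = 30080 s = 8.356 h.
Half-life 0.311 d → k = ln 2 / 0.311 = 2.229 d⁻¹.
First-order decay: C = 21.22·exp(−k·t) = 21.22·0.4602 = 9.764 µg/L.
At the second outfall, C = (3002·9.764 + 476.0·143.0) / (3002 + 476.0) = 28.00 µg/L.

28.0 µg/L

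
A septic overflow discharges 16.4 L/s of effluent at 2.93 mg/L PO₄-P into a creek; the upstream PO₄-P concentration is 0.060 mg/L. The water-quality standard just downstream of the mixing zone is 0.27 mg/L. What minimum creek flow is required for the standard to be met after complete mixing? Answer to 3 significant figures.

208 L/s

Set C_mix = 0.27: (Q·0.06000 + 16.40·2.930) / (Q + 16.40) = 0.27
→ Q = 16.40·(2.930 − 0.27)/(0.27 − 0.06000) = 207.7 L/s.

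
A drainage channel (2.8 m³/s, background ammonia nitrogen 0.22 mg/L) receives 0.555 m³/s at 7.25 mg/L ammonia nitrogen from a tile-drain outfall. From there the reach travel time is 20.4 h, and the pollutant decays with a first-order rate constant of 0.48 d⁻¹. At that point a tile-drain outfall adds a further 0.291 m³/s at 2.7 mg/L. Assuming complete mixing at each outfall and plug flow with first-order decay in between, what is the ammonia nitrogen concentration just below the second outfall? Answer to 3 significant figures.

1.06 mg/L

After mixing, C = (2.800·0.2200 + 0.5550·7.250) / 3.355 = 4.640/3.355 = 1.383 mg/L; combined flow 3.355 m³/s.
Applying C = C₀e^(−kt): 1.383 × 0.6650 = 0.9196 mg/L.
Second outfall: C = (3.355·0.9196 + 0.2910·2.700)/3.646 = 1.062 mg/L.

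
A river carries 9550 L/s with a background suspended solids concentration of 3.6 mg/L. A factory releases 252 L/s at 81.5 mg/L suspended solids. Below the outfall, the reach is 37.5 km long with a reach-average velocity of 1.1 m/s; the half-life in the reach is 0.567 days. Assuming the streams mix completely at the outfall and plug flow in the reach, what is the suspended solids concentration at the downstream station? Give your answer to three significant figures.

3.46 mg/L

Mass balance: C = (9550·3.600 + 252.0·81.50) / 9802 = 54920/9802 = 5.603 mg/L.
Travel time t = 37.5·1000 / 1.1 = 34090 s = 9.470 h.
Half-life 0.567 d → k = ln 2 / 0.567 = 1.222 d⁻¹.
First-order decay: C = 5.603·exp(−k·t) = 5.603·0.6173 = 3.459 mg/L.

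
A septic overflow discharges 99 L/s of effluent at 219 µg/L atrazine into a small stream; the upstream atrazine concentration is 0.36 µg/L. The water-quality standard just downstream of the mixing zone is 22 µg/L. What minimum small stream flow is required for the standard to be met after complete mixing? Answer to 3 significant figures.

Set C_mix = 22: (Q·0.3600 + 99.00·219.0) / (Q + 99.00) = 22
→ Q = 99.00·(219.0 − 22)/(22 − 0.3600) = 901.2 L/s.

901 L/s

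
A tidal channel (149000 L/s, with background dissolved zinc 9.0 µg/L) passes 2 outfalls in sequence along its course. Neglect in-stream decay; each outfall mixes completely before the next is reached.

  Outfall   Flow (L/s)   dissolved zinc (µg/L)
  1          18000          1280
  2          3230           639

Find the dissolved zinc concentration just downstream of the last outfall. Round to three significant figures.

Outfall 1: combined Q = 167000 L/s; C = (149000·9.000 + 18000·1280)/167000 = 146.0 µg/L.
Outfall 2: combined Q = 170200 L/s; C = (167000·146.0 + 3230·639.0)/170200 = 155.3 µg/L.

155 µg/L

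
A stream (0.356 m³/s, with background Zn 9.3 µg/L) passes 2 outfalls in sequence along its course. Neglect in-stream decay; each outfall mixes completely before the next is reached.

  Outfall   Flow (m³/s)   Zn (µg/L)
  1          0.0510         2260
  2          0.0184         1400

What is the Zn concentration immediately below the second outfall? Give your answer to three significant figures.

After outfall 1: Q = 0.3560 + 0.05100 = 0.4070 m³/s; C = (0.3560·9.300 + 0.05100·2260)/0.4070 = 291.3 µg/L.
After outfall 2: Q = 0.4070 + 0.01840 = 0.4254 m³/s; C = (0.4070·291.3 + 0.01840·1400)/0.4254 = 339.3 µg/L.

339 µg/L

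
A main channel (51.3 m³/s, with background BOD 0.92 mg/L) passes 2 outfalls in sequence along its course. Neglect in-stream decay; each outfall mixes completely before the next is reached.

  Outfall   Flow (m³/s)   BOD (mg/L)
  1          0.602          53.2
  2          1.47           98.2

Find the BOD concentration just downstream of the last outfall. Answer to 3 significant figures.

Below outfall 1: Q → 51.90 m³/s, C = (51.30·0.9200 + 0.6020·53.20)/51.90 = 1.526 mg/L.
Below outfall 2: Q → 53.37 m³/s, C = (51.90·1.526 + 1.470·98.20)/53.37 = 4.189 mg/L.

4.19 mg/L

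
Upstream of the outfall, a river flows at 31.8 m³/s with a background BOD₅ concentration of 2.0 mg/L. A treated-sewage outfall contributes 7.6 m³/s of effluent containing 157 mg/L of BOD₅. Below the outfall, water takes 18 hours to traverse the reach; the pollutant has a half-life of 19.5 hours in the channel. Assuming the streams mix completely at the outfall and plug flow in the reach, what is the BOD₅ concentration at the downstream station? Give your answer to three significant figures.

Mixed concentration C = ΣQC/ΣQ = (31.80·2.000 + 7.600·157.0) / 39.40 = 1257/39.40 = 31.90 mg/L.
Half-life 19.5 h → k = ln 2 / 19.5 = 0.03555 h⁻¹ = 0.8531 d⁻¹.
After decay, C = 31.90 × e^(−kt) = 31.90 × 0.5274 = 16.82 mg/L.

16.8 mg/L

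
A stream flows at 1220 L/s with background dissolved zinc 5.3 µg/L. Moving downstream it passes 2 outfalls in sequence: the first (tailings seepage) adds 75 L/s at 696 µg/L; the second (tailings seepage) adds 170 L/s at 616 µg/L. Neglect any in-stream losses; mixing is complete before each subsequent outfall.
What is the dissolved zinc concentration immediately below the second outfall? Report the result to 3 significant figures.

112 µg/L

After outfall 1: Q = 1220 + 75.00 = 1295 L/s; C = (1220·5.300 + 75.00·696.0)/1295 = 45.30 µg/L.
After outfall 2: Q = 1295 + 170.0 = 1465 L/s; C = (1295·45.30 + 170.0·616.0)/1465 = 111.5 µg/L.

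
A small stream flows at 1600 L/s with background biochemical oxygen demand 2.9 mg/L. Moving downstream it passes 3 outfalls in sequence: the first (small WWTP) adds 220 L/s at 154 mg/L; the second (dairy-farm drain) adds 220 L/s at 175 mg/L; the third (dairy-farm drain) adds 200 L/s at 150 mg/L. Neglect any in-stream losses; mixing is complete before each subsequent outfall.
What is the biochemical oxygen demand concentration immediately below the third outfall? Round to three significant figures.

Below outfall 1: Q → 1820 L/s, C = (1600·2.900 + 220.0·154.0)/1820 = 21.16 mg/L.
Below outfall 2: Q → 2040 L/s, C = (1820·21.16 + 220.0·175.0)/2040 = 37.75 mg/L.
Below outfall 3: Q → 2240 L/s, C = (2040·37.75 + 200.0·150.0)/2240 = 47.78 mg/L.

47.8 mg/L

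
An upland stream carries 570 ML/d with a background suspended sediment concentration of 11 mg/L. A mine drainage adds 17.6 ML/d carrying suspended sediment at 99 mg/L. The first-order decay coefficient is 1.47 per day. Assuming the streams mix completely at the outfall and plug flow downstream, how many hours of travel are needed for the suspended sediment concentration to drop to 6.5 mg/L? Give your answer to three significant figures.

Mass balance: C = (570.0·11.00 + 17.60·99.00) / 587.6 = 8012/587.6 = 13.64 mg/L.
13.64·exp(−k·t) = 6.5 → t = ln(13.64/6.5)/k = 43550 s = 12.10 h.

12.1 h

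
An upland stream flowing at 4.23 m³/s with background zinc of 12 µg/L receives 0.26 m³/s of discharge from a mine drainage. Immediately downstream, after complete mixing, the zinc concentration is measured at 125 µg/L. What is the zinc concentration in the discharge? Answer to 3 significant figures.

Mass balance: 4.230·12.00 + 0.2600·Cₑ = 4.490·125.0
→ Cₑ = (4.490·125.0 − 4.230·12.00) / 0.2600 = 1963 µg/L.

1960 µg/L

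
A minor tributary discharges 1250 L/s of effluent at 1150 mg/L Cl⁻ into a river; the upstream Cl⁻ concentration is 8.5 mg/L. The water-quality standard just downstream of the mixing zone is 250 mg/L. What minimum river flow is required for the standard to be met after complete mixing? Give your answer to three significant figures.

4660 L/s

Set C_mix = 250: (Q·8.500 + 1250·1150) / (Q + 1250) = 250
→ Q = 1250·(1150 − 250)/(250 − 8.500) = 4658 L/s.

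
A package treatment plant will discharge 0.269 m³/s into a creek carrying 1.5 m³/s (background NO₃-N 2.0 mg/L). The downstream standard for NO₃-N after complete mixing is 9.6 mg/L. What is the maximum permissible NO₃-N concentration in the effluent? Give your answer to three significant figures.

At the limit, (Qr·Cr + Qe·Cₑ)/(Qr + Qe) = 9.6:
Cₑ = (1.769·9.6 − 1.500·2.000) / 0.2690 = 51.98 mg/L.

52.0 mg/L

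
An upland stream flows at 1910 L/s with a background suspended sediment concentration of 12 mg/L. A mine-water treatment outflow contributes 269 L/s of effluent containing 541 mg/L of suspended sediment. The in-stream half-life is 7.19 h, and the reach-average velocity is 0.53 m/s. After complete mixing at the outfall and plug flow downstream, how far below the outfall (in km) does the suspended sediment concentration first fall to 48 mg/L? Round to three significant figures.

9.43 km

Mass balance: C = (1910·12.00 + 269.0·541.0) / 2179 = 168400/2179 = 77.31 mg/L.
Half-life 7.19 h → k = ln 2 / 7.19 = 0.09640 h⁻¹ = 2.314 d⁻¹.
Set 77.31·exp(−k·t) = 48 → t = ln(77.31/48)/k = 17800 s = 4.943 h.
Distance = v·t = 0.53·17800 = 9432 m = 9.432 km.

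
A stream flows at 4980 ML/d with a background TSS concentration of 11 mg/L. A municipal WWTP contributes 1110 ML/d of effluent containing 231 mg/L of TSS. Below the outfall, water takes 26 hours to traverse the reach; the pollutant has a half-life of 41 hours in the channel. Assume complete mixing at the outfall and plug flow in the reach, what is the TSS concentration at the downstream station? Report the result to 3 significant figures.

32.9 mg/L

Mass balance: C = (4980·11.00 + 1110·231.0) / 6090 = 311200/6090 = 51.10 mg/L.
Half-life 41 h → k = ln 2 / 41 = 0.01691 h⁻¹ = 0.4057 d⁻¹.
After decay, C = 51.10 × e^(−kt) = 51.10 × 0.6443 = 32.92 mg/L.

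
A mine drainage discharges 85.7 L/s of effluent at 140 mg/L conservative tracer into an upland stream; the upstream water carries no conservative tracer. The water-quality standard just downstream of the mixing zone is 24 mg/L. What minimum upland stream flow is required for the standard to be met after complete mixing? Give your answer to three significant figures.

414 L/s

Set C_mix = 24: (Q·0 + 85.70·140.0) / (Q + 85.70) = 24
→ Q = 85.70·(140.0 − 24)/(24 − 0) = 414.2 L/s.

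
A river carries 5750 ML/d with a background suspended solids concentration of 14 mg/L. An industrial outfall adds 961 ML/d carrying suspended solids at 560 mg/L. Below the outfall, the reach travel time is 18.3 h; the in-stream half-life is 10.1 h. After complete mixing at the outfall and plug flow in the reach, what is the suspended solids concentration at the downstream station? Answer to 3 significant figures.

After mixing, C = (5750·14.00 + 961.0·560.0) / 6711 = 618700/6711 = 92.19 mg/L.
Half-life 10.1 h → k = ln 2 / 10.1 = 0.06863 h⁻¹ = 1.647 d⁻¹.
First-order decay: C = 92.19·exp(−k·t) = 92.19·0.2848 = 26.26 mg/L.

26.3 mg/L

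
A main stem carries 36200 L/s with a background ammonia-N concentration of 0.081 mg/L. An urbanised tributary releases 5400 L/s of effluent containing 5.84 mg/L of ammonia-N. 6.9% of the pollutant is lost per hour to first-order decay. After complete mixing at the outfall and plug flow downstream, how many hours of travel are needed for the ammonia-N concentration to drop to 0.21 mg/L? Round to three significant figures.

Conservation of mass: C = (36200·0.08100 + 5400·5.840) / 41600 = 34470/41600 = 0.8286 mg/L.
6.9%/h lost → k = −ln(1 − 0.069) = 0.07150 h⁻¹.
0.8286·exp(−k·t) = 0.21 → t = ln(0.8286/0.21)/k = 69110 s = 19.20 h.

19.2 h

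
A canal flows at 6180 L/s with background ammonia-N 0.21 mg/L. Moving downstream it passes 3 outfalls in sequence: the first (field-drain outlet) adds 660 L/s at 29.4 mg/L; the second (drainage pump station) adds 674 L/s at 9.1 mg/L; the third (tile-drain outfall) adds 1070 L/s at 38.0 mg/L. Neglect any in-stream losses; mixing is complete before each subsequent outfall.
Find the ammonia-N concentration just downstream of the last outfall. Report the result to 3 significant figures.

After outfall 1: Q = 6180 + 660.0 = 6840 L/s; C = (6180·0.2100 + 660.0·29.40)/6840 = 3.027 mg/L.
After outfall 2: Q = 6840 + 674.0 = 7514 L/s; C = (6840·3.027 + 674.0·9.100)/7514 = 3.571 mg/L.
After outfall 3: Q = 7514 + 1070 = 8584 L/s; C = (7514·3.571 + 1070·38.00)/8584 = 7.863 mg/L.

7.86 mg/L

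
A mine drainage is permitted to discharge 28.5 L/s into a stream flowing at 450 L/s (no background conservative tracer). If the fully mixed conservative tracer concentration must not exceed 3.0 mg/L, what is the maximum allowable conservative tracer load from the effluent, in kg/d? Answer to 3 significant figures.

124 kg/d

Mass balance at the limit: 450.0·0 + 28.50·Cₑ = 478.5·3.0 → Cₑ = 50.37 mg/L.
28.50 L/s = 0.02850 m³/s. Load = 0.02850 m³/s × 50.37 g/m³ × 86 400 s/d = 124.0 kg/d.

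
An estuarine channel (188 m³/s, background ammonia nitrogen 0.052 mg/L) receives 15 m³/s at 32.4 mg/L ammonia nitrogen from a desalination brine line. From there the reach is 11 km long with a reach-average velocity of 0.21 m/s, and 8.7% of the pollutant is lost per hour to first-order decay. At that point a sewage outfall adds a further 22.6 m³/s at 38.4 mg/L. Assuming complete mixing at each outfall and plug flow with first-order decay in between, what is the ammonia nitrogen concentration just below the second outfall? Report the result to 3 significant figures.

Mixed concentration C = ΣQC/ΣQ = (188.0·0.05200 + 15.00·32.40) / 203.0 = 495.8/203.0 = 2.442 mg/L; combined flow 203.0 m³/s.
Travel time t = 11·1000 / 0.21 = 52380 s = 14.55 h.
8.7%/h lost → k = −ln(1 − 0.087) = 0.09102 h⁻¹.
Applying C = C₀e^(−kt): 2.442 × 0.2660 = 0.6496 mg/L.
Second outfall: C = (203.0·0.6496 + 22.60·38.40)/225.6 = 4.431 mg/L.

4.43 mg/L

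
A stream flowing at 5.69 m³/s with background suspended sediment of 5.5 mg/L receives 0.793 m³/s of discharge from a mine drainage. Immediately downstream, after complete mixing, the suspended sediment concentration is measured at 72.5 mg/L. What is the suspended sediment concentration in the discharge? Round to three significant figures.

553 mg/L

Mass balance: 5.690·5.500 + 0.7930·Cₑ = 6.483·72.50
→ Cₑ = (6.483·72.50 − 5.690·5.500) / 0.7930 = 553.2 mg/L.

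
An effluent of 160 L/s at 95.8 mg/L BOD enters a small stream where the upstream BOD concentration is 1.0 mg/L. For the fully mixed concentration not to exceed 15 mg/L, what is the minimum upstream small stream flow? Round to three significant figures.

923 L/s

Set C_mix = 15: (Q·1.000 + 160.0·95.80) / (Q + 160.0) = 15
→ Q = 160.0·(95.80 − 15)/(15 − 1.000) = 923.4 L/s.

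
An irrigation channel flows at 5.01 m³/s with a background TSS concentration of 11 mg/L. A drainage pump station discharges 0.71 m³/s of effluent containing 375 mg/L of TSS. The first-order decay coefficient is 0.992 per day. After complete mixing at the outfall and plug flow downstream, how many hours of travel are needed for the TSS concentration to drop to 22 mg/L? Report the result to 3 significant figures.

Conservation of mass: C = (5.010·11.00 + 0.7100·375.0) / 5.720 = 321.4/5.720 = 56.18 mg/L.
56.18·exp(−k·t) = 22 → t = ln(56.18/22)/k = 81660 s = 22.68 h.

22.7 h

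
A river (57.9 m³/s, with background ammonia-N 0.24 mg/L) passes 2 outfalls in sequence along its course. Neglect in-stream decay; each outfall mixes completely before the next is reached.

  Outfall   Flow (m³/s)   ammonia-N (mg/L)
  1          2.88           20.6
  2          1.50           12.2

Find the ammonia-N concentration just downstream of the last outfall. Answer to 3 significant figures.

After outfall 1: Q = 57.90 + 2.880 = 60.78 m³/s; C = (57.90·0.2400 + 2.880·20.60)/60.78 = 1.205 mg/L.
After outfall 2: Q = 60.78 + 1.500 = 62.28 m³/s; C = (60.78·1.205 + 1.500·12.20)/62.28 = 1.470 mg/L.

1.47 mg/L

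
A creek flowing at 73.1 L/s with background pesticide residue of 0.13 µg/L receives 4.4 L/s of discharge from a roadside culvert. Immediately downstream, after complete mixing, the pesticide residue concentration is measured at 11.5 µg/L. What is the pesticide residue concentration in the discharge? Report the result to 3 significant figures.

200 µg/L

Mass balance: 73.10·0.1300 + 4.400·Cₑ = 77.50·11.50
→ Cₑ = (77.50·11.50 − 73.10·0.1300) / 4.400 = 200.4 µg/L.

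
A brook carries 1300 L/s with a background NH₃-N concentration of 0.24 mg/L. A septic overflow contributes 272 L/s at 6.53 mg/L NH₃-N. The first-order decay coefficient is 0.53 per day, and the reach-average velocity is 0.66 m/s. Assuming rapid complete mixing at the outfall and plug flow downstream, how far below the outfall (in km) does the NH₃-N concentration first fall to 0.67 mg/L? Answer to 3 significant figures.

73.6 km

Flow-weighted average: C = (1300·0.2400 + 272.0·6.530) / 1572 = 2088/1572 = 1.328 mg/L.
Set 1.328·exp(−k·t) = 0.67 → t = ln(1.328/0.67)/k = 111600 s = 30.99 h.
Distance = v·t = 0.66·111600 = 73640 m = 73.64 km.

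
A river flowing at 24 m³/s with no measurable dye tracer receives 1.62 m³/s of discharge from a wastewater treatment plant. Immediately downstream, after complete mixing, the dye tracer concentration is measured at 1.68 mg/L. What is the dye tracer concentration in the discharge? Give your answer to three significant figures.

Mass balance: 24.00·0 + 1.620·Cₑ = 25.62·1.680
→ Cₑ = (25.62·1.680 − 24.00·0) / 1.620 = 26.57 mg/L.

26.6 mg/L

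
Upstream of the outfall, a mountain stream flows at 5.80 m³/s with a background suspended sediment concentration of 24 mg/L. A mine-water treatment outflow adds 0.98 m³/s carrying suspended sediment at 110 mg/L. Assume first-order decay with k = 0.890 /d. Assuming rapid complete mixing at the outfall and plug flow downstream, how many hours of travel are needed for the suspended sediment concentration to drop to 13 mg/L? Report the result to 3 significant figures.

27.8 h

Conservation of mass: C = (5.800·24.00 + 0.9800·110.0) / 6.780 = 247.0/6.780 = 36.43 mg/L.
36.43·exp(−k·t) = 13 → t = ln(36.43/13)/k = 100000 s = 27.79 h.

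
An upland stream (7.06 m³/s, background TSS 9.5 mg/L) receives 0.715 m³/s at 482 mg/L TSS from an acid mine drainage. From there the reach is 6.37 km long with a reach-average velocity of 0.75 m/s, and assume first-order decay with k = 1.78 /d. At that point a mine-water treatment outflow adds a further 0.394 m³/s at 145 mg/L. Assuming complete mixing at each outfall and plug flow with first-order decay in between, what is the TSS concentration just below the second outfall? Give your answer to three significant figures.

After mixing, C = (7.060·9.500 + 0.7150·482.0) / 7.775 = 411.7/7.775 = 52.95 mg/L; combined flow 7.775 m³/s.
Travel time t = 6.37·1000 / 0.75 = 8493 s = 2.359 h.
Decay over the reach: 52.95·exp(−kt) = 52.95·0.8395 = 44.45 mg/L.
Second outfall: C = (7.775·44.45 + 0.3940·145.0)/8.169 = 49.30 mg/L.

49.3 mg/L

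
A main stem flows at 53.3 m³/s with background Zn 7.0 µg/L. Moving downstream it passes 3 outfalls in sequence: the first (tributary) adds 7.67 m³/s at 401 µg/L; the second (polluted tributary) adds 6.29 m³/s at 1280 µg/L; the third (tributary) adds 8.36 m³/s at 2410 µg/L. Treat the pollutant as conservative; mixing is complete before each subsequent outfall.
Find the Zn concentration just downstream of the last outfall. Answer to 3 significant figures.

419 µg/L

Outfall 1: combined Q = 60.97 m³/s; C = (53.30·7.000 + 7.670·401.0)/60.97 = 56.57 µg/L.
Outfall 2: combined Q = 67.26 m³/s; C = (60.97·56.57 + 6.290·1280)/67.26 = 171.0 µg/L.
Outfall 3: combined Q = 75.62 m³/s; C = (67.26·171.0 + 8.360·2410)/75.62 = 418.5 µg/L.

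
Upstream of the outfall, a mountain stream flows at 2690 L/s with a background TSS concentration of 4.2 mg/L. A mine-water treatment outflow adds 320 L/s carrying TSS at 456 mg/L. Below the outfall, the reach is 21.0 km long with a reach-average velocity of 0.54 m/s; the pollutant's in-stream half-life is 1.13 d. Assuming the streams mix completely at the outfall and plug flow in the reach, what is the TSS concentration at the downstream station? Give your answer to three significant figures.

Mass balance: C = (2690·4.200 + 320.0·456.0) / 3010 = 157200/3010 = 52.23 mg/L.
Travel time t = 21.0·1000 / 0.54 = 38890 s = 10.80 h.
Half-life 1.13 d → k = ln 2 / 1.13 = 0.6134 d⁻¹.
First-order decay: C = 52.23·exp(−k·t) = 52.23·0.7587 = 39.63 mg/L.

39.6 mg/L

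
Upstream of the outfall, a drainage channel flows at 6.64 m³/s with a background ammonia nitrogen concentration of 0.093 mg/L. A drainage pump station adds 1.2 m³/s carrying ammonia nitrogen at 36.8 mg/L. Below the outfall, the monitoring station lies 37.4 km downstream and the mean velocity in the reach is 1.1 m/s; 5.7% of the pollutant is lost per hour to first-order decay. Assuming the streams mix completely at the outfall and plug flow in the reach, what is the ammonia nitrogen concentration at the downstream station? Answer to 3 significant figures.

3.28 mg/L

Mixed concentration C = ΣQC/ΣQ = (6.640·0.09300 + 1.200·36.80) / 7.840 = 44.78/7.840 = 5.711 mg/L.
Travel time t = 37.4·1000 / 1.1 = 34000 s = 9.444 h.
5.7%/h lost → k = −ln(1 − 0.057) = 0.05869 h⁻¹.
After decay, C = 5.711 × e^(−kt) = 5.711 × 0.5745 = 3.281 mg/L.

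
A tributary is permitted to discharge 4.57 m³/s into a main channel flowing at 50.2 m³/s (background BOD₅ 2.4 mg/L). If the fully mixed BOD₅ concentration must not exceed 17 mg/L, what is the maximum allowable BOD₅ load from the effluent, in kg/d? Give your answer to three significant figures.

70000 kg/d

Mass balance at the limit: 50.20·2.400 + 4.570·Cₑ = 54.77·17 → Cₑ = 177.4 mg/L.
Load = 4.570 m³/s × 177.4 g/m³ × 86 400 s/d = 70040 kg/d.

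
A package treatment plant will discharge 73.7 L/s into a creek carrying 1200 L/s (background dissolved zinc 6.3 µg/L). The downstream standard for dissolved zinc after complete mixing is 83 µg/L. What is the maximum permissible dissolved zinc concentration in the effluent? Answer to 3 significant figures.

At the limit, (Qr·Cr + Qe·Cₑ)/(Qr + Qe) = 83:
Cₑ = (1274·83 − 1200·6.300) / 73.70 = 1332 µg/L.

1330 µg/L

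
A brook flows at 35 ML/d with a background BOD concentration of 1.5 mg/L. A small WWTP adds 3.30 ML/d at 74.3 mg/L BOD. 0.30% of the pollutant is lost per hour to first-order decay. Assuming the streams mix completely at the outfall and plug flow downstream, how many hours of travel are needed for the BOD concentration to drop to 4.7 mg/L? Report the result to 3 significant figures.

After mixing, C = (35.00·1.500 + 3.300·74.30) / 38.30 = 297.7/38.30 = 7.773 mg/L.
0.30%/h lost → k = −ln(1 − 0.003) = 0.003005 h⁻¹.
7.773·exp(−k·t) = 4.7 → t = ln(7.773/4.7)/k = 602700 s = 167.4 h.

167 h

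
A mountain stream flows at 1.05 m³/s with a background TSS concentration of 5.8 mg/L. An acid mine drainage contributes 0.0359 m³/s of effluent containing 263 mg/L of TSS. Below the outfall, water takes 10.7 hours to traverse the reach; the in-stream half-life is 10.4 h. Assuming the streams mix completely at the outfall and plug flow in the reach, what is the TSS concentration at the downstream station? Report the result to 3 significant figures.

7.01 mg/L

Mixed concentration C = ΣQC/ΣQ = (1.050·5.800 + 0.03590·263.0) / 1.086 = 15.53/1.086 = 14.30 mg/L.
Half-life 10.4 h → k = ln 2 / 10.4 = 0.06665 h⁻¹ = 1.600 d⁻¹.
After decay, C = 14.30 × e^(−kt) = 14.30 × 0.4901 = 7.010 mg/L.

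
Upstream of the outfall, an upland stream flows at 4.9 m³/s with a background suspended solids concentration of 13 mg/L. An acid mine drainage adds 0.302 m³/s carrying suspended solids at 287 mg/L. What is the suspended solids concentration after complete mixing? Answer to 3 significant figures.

28.9 mg/L

Mass balance: C = (4.900·13.00 + 0.3020·287.0) / 5.202 = 150.4/5.202 = 28.91 mg/L.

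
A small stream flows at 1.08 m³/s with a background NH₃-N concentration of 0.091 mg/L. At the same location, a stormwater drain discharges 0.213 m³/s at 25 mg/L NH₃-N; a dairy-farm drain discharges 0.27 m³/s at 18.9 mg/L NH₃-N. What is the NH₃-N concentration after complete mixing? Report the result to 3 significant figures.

6.73 mg/L

Mass balance: C = (1.080·0.09100 + 0.2130·25.00 + 0.2700·18.90) / 1.563 = 10.53/1.563 = 6.735 mg/L.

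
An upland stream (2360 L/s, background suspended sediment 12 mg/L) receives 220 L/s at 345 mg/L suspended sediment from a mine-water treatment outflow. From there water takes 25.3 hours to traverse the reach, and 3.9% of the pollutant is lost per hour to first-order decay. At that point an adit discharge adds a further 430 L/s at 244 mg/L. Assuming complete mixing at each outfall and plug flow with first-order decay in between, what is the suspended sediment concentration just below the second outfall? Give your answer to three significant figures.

47.5 mg/L

Conservation of mass: C = (2360·12.00 + 220.0·345.0) / 2580 = 104200/2580 = 40.40 mg/L; combined flow 2580 L/s.
3.9%/h lost → k = −ln(1 − 0.039) = 0.03978 h⁻¹.
Decay over the reach: 40.40·exp(−kt) = 40.40·0.3655 = 14.76 mg/L.
Second outfall: C = (2580·14.76 + 430.0·244.0)/3010 = 47.51 mg/L.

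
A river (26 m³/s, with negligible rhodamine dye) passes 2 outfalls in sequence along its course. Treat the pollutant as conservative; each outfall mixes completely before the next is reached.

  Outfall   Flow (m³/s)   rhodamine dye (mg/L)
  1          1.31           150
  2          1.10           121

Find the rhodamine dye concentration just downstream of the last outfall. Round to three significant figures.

Outfall 1: combined Q = 27.31 m³/s; C = (26.00·0 + 1.310·150.0)/27.31 = 7.195 mg/L.
Outfall 2: combined Q = 28.41 m³/s; C = (27.31·7.195 + 1.100·121.0)/28.41 = 11.60 mg/L.

11.6 mg/L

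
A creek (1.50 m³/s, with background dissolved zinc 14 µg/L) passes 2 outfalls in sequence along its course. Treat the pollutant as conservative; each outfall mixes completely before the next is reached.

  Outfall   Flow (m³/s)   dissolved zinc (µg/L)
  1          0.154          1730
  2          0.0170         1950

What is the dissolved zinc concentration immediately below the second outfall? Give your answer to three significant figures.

After outfall 1: Q = 1.500 + 0.1540 = 1.654 m³/s; C = (1.500·14.00 + 0.1540·1730)/1.654 = 173.8 µg/L.
After outfall 2: Q = 1.654 + 0.01700 = 1.671 m³/s; C = (1.654·173.8 + 0.01700·1950)/1.671 = 191.8 µg/L.

192 µg/L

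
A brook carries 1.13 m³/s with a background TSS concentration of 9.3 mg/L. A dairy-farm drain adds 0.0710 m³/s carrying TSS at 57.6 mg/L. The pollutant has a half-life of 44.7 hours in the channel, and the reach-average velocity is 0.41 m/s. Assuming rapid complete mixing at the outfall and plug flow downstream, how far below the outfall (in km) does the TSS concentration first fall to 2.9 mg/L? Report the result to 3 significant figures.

136 km

Mixed concentration C = ΣQC/ΣQ = (1.130·9.300 + 0.07100·57.60) / 1.201 = 14.60/1.201 = 12.16 mg/L.
Half-life 44.7 h → k = ln 2 / 44.7 = 0.01551 h⁻¹ = 0.3722 d⁻¹.
Set 12.16·exp(−k·t) = 2.9 → t = ln(12.16/2.9)/k = 332700 s = 92.42 h.
Distance = v·t = 0.41·332700 = 136400 m = 136.4 km.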